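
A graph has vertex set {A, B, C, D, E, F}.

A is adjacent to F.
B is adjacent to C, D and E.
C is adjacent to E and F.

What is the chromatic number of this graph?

3

B, C, E are pairwise adjacent, so at least 3 colors are needed.
3 colors suffice: color red → {B, F}; color blue → {A, C, D}; color green → {E}. Each edge has distinct colors on its endpoints.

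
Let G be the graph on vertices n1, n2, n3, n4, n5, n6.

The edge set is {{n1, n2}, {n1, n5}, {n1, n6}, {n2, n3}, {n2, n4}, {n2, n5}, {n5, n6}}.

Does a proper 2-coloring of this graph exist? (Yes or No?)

n1, n5, n6 are pairwise adjacent, so at least 3 colors are needed.
So 2 colors are not enough.

No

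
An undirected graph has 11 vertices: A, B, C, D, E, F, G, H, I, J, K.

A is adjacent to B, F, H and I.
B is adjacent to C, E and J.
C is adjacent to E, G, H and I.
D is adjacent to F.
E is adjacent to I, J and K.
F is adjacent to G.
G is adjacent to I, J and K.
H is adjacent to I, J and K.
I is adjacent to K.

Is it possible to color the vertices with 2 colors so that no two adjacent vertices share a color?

C, H, I form a triangle, so at least 3 colors are needed.
So 2 colors are not enough.

No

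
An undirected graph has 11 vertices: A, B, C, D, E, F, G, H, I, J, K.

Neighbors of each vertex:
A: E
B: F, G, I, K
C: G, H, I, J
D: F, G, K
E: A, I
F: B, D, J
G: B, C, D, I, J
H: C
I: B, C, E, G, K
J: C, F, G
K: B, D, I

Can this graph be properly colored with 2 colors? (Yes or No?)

B, I, K form a triangle, so at least 3 colors are needed.
So 2 colors are not enough.

No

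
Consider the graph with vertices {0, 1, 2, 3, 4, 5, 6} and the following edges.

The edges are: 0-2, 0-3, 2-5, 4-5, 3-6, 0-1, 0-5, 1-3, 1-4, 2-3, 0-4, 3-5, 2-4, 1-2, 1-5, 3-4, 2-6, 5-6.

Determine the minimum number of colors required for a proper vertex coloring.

0, 1, 2, 3, 4, 5 are mutually adjacent (a clique of size 6), so at least 6 colors are needed.
6 colors suffice: color red → {2}; color blue → {5}; color green → {3}; color yellow → {0, 6}; color purple → {4}; color orange → {1}. No two adjacent vertices share a color.

6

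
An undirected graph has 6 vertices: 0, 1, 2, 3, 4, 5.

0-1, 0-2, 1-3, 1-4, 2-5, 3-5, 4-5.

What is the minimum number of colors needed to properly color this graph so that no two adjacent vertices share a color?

3

The cycle 1-4-5-2-0-1 has odd length 5, so it cannot be 2-colored; at least 3 colors are needed.
A valid assignment using 3 colors: 0=blue, 1=red, 2=green, 3=blue, 4=blue, 5=red. Every edge joins two different colors.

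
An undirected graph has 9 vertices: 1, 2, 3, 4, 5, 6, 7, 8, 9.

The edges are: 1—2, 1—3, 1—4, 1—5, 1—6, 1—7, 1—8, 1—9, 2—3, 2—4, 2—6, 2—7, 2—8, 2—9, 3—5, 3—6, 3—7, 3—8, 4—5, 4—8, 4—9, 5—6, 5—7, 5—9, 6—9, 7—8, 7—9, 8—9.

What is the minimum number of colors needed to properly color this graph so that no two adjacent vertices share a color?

5

1, 2, 4, 8, 9 are mutually adjacent (a clique of size 5), so at least 5 colors are needed.
One proper 5-coloring: 1=red, 2=green, 3=blue, 4=yellow, 5=green, 6=yellow, 7=yellow, 8=purple, 9=blue. No two adjacent vertices share a color.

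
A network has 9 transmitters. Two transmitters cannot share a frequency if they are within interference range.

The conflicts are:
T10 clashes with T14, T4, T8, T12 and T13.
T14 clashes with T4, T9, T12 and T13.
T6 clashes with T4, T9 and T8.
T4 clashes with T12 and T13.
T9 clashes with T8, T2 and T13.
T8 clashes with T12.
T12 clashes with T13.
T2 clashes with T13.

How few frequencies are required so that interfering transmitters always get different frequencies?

T10, T14, T4, T12, T13 pairwise conflict, so at least 5 frequencies are needed.
5 frequencies suffice: T10=3, T14=2, T6=2, T4=5, T9=3, T8=1, T12=4, T2=2, T13=1. No two conflicting transmitters share a frequency.

5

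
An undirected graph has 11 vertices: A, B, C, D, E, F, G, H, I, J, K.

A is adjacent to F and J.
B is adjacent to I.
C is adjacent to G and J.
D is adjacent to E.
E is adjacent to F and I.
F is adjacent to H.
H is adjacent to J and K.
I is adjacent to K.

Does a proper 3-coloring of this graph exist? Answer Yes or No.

Yes

The chromatic number is 3. The cycle E-F-H-K-I-E has odd length 5, so it cannot be 2-colored; at least 3 colors are needed.
3 colors suffice: color red → {B, E, G, J, K}; color blue → {C, D, F, I}; color green → {A, H}.
That is already a proper 3-coloring.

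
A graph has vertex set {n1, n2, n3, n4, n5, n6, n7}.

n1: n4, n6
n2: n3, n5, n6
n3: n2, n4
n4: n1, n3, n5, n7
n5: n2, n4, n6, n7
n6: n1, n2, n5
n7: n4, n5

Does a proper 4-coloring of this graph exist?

Yes

The chromatic number is 3. n2, n5, n6 are pairwise adjacent, so at least 3 colors are needed.
A valid assignment using 3 colors: n1=2, n2=3, n3=2, n4=1, n5=2, n6=1, n7=3.
Since 4 ≥ 3, a proper 4-coloring certainly exists.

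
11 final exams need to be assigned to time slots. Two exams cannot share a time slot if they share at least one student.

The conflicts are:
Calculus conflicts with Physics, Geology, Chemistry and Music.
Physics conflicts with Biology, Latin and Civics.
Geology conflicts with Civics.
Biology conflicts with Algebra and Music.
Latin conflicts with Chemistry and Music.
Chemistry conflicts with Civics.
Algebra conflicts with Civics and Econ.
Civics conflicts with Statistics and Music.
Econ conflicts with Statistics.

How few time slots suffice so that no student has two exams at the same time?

2

Geology and Civics conflict, so at least 2 time slots are needed.
2 time slots suffice: time slot 1 → {Calculus, Biology, Latin, Civics, Econ}; time slot 2 → {Physics, Geology, Chemistry, Algebra, Statistics, Music}. Each listed conflict is separated.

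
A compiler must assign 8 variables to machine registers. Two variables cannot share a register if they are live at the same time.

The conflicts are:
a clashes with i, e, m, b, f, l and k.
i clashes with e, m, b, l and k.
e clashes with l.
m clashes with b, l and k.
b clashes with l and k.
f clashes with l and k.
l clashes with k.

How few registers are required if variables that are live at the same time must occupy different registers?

6

a, i, m, b, l, k pairwise conflict, so at least 6 registers are needed.
6 registers suffice: register 1 → {l}; register 2 → {a}; register 3 → {e, k}; register 4 → {i, f}; register 5 → {m}; register 6 → {b}. Each listed conflict is separated.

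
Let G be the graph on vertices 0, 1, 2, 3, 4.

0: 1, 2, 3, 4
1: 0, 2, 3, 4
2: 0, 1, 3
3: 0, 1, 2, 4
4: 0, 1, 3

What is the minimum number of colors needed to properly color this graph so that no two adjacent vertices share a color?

4

0, 1, 2, 3 are pairwise adjacent (a clique of size 4), so at least 4 colors are needed.
A valid assignment using 4 colors: 0=a, 1=c, 2=d, 3=b, 4=d. Every edge joins two different colors.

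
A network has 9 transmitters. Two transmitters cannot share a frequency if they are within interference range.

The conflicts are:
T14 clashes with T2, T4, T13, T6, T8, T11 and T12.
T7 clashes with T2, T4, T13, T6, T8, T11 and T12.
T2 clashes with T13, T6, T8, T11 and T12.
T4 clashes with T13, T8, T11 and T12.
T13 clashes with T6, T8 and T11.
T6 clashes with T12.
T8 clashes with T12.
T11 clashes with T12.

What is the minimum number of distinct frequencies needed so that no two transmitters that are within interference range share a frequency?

4

T14, T2, T13, T11 pairwise conflict, so at least 4 frequencies are needed.
4 frequencies suffice: frequency 1 → {T2, T4}; frequency 2 → {T14, T7}; frequency 3 → {T13, T12}; frequency 4 → {T6, T8, T11}. Each listed conflict is separated.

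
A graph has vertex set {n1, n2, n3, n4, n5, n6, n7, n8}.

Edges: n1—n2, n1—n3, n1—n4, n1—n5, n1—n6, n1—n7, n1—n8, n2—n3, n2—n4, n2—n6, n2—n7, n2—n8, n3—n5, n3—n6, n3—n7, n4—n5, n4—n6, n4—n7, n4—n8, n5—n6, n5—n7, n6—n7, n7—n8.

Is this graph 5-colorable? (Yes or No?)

The chromatic number is 5. n1, n2, n4, n7, n8 form a clique, so at least 5 colors are needed.
5 colors suffice: color 1 → {n1}; color 2 → {n7}; color 3 → {n2, n5}; color 4 → {n6, n8}; color 5 → {n3, n4}.
That is already a proper 5-coloring.

Yes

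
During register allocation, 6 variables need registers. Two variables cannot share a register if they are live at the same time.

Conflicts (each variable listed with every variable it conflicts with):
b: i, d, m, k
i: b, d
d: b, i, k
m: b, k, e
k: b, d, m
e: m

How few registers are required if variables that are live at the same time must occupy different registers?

3

b, m, k are mutually in conflict, so at least 3 registers are needed.
Using 3 registers: b=1, i=3, d=2, m=2, k=3, e=1. Every pair that conflicts lands in different registers.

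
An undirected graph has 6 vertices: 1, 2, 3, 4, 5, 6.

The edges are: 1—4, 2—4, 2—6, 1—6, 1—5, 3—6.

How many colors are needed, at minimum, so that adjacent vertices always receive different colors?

2

1 and 4 are adjacent, so at least 2 colors are needed.
One proper 2-coloring: 1=a, 2=a, 3=a, 4=b, 5=b, 6=b. No two adjacent vertices share a color.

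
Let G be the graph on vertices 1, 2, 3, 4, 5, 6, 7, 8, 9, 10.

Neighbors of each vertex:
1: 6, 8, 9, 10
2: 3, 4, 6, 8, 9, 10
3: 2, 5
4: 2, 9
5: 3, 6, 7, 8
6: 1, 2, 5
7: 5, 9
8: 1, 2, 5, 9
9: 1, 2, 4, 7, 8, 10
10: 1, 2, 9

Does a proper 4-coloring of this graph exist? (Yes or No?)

The chromatic number is 3. 2, 4, 9 are mutually adjacent, so at least 3 colors are needed.
One proper 3-coloring: 1=blue, 2=blue, 3=green, 4=green, 5=red, 6=green, 7=blue, 8=green, 9=red, 10=green.
Since 4 ≥ 3, a proper 4-coloring certainly exists.

Yes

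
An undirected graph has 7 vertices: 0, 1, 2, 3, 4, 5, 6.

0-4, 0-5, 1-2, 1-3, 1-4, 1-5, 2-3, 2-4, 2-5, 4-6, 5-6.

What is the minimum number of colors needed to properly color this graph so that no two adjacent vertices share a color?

1, 2, 5 are mutually adjacent, so at least 3 colors are needed.
3 colors suffice: color a → {0, 2, 6}; color b → {1}; color c → {3, 4, 5}. No two adjacent vertices share a color.

3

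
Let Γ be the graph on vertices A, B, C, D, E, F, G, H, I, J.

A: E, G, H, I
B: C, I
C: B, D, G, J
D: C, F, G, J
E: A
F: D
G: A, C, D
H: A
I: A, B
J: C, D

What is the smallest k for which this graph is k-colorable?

C, D, J are pairwise adjacent, so at least 3 colors are needed.
3 colors suffice: A=1, B=1, C=2, D=1, E=2, F=2, G=3, H=2, I=2, J=3. No two adjacent vertices share a color.

3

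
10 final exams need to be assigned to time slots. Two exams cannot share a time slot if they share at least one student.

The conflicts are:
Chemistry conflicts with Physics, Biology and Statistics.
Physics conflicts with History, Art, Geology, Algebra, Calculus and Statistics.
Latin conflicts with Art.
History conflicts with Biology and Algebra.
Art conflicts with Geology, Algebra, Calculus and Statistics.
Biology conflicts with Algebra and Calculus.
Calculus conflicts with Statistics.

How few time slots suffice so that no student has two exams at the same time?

Physics, Art, Calculus, Statistics pairwise conflict, so at least 4 time slots are needed.
4 time slots suffice: time slot 1 → {Physics, Latin, Biology}; time slot 2 → {Chemistry, History, Art}; time slot 3 → {Geology, Algebra, Calculus}; time slot 4 → {Statistics}. Each listed conflict is separated.

4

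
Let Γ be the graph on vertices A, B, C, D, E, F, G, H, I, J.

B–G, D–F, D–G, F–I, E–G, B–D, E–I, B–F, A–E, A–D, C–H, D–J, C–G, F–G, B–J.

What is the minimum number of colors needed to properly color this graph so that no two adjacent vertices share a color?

B, D, F, G are pairwise adjacent (a clique of size 4), so at least 4 colors are needed.
One proper 4-coloring: A=2, B=3, C=1, D=1, E=1, F=4, G=2, H=2, I=2, J=2. No two adjacent vertices share a color.

4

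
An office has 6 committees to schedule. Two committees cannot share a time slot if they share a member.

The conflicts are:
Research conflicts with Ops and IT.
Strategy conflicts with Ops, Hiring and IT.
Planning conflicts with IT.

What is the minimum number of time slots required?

Planning and IT conflict, so at least 2 time slots are needed.
2 time slots suffice: time slot 1 → {Ops, Hiring, IT}; time slot 2 → {Research, Strategy, Planning}. Each listed conflict is separated.

2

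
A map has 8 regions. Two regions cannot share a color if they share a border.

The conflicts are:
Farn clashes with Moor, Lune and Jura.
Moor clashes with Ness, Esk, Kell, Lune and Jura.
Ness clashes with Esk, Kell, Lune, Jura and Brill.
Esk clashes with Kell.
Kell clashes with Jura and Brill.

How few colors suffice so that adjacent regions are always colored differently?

Moor, Ness, Kell, Jura all conflict with each other, so at least 4 colors are needed.
4 colors suffice: Farn=2, Moor=1, Ness=2, Esk=4, Kell=3, Lune=3, Jura=4, Brill=1. No two conflicting regions share a color.

4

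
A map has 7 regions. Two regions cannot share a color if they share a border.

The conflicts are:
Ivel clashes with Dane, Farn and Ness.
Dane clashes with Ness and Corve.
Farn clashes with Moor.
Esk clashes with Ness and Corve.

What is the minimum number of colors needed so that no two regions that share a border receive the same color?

3

Ivel, Dane, Ness pairwise conflict, so at least 3 colors are needed.
3 colors suffice: color 1 → {Dane, Farn, Esk}; color 2 → {Ness, Moor, Corve}; color 3 → {Ivel}. Each listed conflict is separated.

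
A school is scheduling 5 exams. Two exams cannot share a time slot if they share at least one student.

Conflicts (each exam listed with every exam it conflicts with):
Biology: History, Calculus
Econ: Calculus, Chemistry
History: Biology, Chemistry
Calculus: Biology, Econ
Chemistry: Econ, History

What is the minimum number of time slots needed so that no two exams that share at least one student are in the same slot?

3

The cycle Biology-History-Chemistry-Econ-Calculus-Biology has odd length 5, so it cannot be 2-colored; at least 3 time slots are needed.
3 time slots suffice: Biology=3, Econ=2, History=2, Calculus=1, Chemistry=1. No two conflicting exams share a time slot.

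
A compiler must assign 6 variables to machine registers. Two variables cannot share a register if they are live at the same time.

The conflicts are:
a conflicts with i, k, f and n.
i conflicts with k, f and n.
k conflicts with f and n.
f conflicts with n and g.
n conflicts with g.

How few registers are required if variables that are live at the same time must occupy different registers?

5

a, i, k, f, n are mutually in conflict, so at least 5 registers are needed.
5 registers suffice: a=4, i=3, k=5, f=2, n=1, g=3. No two conflicting variables share a register.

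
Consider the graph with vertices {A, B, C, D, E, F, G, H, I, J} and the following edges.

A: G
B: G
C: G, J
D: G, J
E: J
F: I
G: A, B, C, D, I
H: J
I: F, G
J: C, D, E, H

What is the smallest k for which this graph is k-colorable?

2

G and I are adjacent, so at least 2 colors are needed.
A valid assignment using 2 colors: A=2, B=2, C=2, D=2, E=2, F=1, G=1, H=2, I=2, J=1. No two adjacent vertices share a color.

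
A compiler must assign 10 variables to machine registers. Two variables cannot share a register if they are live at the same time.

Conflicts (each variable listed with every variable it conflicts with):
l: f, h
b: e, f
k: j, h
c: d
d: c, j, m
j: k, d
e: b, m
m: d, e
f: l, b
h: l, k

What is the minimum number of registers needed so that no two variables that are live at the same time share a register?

The cycle h-k-j-d-m-e-b-f-l-h has odd length 9, so it cannot be 2-colored; at least 3 registers are needed.
3 registers suffice: register 1 → {d, e, f, h}; register 2 → {l, b, c, j, m}; register 3 → {k}. Each listed conflict is separated.

3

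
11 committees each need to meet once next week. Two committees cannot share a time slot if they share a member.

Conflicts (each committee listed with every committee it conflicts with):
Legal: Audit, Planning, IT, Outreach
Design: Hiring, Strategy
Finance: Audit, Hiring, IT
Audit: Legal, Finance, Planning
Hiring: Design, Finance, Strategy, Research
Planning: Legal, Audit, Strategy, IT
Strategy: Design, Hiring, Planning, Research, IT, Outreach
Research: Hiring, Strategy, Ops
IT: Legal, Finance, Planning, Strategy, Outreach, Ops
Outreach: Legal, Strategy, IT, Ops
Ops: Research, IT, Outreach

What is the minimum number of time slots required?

Planning, Strategy, IT are mutually in conflict, so at least 3 time slots are needed.
3 time slots suffice: time slot 1 → {Legal, Finance, Strategy, Ops}; time slot 2 → {Audit, Hiring, IT}; time slot 3 → {Design, Planning, Research, Outreach}. Every pair that conflicts lands in different time slots.

3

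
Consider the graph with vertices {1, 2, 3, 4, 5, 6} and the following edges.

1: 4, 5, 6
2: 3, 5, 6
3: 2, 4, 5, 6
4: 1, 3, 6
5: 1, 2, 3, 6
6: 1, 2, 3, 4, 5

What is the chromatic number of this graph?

4

2, 3, 5, 6 are mutually adjacent (a clique of size 4), so at least 4 colors are needed.
One proper 4-coloring: 1=b, 2=d, 3=b, 4=c, 5=c, 6=a. No two adjacent vertices share a color.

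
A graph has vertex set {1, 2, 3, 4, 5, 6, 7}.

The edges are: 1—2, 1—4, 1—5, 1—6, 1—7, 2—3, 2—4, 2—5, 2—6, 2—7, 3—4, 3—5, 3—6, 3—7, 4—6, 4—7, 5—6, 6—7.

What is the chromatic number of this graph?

5

1, 2, 4, 6, 7 are mutually adjacent (a clique of size 5), so at least 5 colors are needed.
5 colors suffice: color a → {6}; color b → {2}; color c → {5, 7}; color d → {1, 3}; color e → {4}. No two adjacent vertices share a color.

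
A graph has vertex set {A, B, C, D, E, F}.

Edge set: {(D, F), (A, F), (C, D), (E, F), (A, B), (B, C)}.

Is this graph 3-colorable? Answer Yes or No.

The chromatic number is 3. The cycle C-B-A-F-D-C has odd length 5, so it cannot be 2-colored; at least 3 colors are needed.
3 colors suffice: A=blue, B=red, C=green, D=blue, E=blue, F=red.
That is already a proper 3-coloring.

Yes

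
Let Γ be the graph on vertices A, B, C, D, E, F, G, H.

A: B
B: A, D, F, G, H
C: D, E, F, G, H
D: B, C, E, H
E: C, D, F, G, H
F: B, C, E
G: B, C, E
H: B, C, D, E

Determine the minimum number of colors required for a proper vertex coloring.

4

C, D, E, H are mutually adjacent (a clique of size 4), so at least 4 colors are needed.
4 colors suffice: color 1 → {B, C}; color 2 → {A, E}; color 3 → {F, G, H}; color 4 → {D}. Every edge joins two different colors.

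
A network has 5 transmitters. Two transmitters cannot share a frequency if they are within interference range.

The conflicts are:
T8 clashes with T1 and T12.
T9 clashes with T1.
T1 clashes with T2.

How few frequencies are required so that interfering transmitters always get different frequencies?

T9 and T1 conflict, so at least 2 frequencies are needed.
Using 2 frequencies: T8=2, T9=2, T1=1, T12=1, T2=2. Every pair that conflicts lands in different frequencies.

2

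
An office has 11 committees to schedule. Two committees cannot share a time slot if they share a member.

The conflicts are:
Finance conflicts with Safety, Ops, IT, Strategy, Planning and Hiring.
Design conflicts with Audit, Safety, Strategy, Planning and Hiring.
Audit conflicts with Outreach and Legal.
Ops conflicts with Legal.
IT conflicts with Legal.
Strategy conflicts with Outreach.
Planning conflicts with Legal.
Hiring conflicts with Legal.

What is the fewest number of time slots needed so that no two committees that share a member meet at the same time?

2

Finance and Ops conflict, so at least 2 time slots are needed.
2 time slots suffice: time slot 1 → {Finance, Design, Outreach, Legal}; time slot 2 → {Audit, Safety, Ops, IT, Strategy, Planning, Hiring}. Each listed conflict is separated.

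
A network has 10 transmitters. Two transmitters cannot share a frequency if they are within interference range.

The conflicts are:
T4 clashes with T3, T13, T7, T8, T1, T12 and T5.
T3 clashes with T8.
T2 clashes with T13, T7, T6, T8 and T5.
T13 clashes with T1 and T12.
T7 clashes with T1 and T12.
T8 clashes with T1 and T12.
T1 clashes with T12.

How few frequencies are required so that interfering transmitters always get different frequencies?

T4, T7, T1, T12 are mutually in conflict, so at least 4 frequencies are needed.
4 frequencies suffice: T4=1, T3=2, T2=1, T13=4, T7=4, T6=2, T8=4, T1=3, T12=2, T5=2. Each listed conflict is separated.

4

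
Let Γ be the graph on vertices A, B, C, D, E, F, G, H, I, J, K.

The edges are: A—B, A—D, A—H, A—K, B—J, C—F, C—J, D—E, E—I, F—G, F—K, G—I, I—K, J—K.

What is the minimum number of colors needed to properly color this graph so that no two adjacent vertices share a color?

3

The cycle A-K-I-E-D-A has odd length 5, so it cannot be 2-colored; at least 3 colors are needed.
One proper 3-coloring: A=1, B=2, C=2, D=3, E=2, F=1, G=2, H=2, I=1, J=1, K=2. No two adjacent vertices share a color.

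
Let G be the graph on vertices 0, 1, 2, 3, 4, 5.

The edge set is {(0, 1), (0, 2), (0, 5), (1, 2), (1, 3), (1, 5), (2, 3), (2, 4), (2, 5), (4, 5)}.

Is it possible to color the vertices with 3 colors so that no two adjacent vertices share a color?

No

0, 1, 2, 5 form a clique, so at least 4 colors are needed.
So 3 colors are not enough.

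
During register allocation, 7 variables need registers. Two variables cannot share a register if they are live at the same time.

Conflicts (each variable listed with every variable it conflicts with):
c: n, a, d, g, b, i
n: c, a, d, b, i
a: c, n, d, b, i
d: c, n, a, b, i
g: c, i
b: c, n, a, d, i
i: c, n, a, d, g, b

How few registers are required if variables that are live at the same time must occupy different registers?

c, n, a, d, b, i pairwise conflict, so at least 6 registers are needed.
6 registers suffice: register 1 → {c}; register 2 → {i}; register 3 → {d, g}; register 4 → {n}; register 5 → {a}; register 6 → {b}. No two conflicting variables share a register.

6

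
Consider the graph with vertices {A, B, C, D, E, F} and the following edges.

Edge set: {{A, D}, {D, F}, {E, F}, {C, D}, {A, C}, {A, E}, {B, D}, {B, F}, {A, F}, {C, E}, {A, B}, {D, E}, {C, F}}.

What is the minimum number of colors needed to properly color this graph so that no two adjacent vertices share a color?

5

A, C, D, E, F are pairwise adjacent (a clique of size 5), so at least 5 colors are needed.
5 colors suffice: A=1, B=4, C=5, D=3, E=4, F=2. Each edge has distinct colors on its endpoints.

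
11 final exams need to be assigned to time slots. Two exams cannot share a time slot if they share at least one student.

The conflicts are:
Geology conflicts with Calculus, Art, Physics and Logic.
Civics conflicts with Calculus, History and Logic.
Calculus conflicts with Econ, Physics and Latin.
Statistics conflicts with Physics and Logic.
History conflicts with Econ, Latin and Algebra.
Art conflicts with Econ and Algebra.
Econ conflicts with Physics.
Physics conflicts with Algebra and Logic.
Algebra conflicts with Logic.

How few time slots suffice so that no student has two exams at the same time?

3

Physics, Algebra, Logic are mutually in conflict, so at least 3 time slots are needed.
A valid assignment using 3 time slots: Geology=3, Civics=3, Calculus=2, Statistics=3, History=1, Art=1, Econ=3, Physics=1, Latin=3, Algebra=3, Logic=2. Every pair that conflicts lands in different time slots.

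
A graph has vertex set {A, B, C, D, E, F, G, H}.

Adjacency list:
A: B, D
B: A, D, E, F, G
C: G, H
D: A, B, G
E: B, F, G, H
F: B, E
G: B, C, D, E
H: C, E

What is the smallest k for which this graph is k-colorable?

3

A, B, D are mutually adjacent, so at least 3 colors are needed.
A valid assignment using 3 colors: A=3, B=1, C=1, D=2, E=2, F=3, G=3, H=3. Every edge joins two different colors.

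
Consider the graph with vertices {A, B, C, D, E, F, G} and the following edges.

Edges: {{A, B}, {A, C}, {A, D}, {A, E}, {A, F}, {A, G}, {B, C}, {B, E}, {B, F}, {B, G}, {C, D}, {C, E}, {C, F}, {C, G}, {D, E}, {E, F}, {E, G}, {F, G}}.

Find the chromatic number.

6

A, B, C, E, F, G form a clique, so at least 6 colors are needed.
6 colors suffice: color 1 → {E}; color 2 → {A}; color 3 → {C}; color 4 → {D, F}; color 5 → {B}; color 6 → {G}. Each edge has distinct colors on its endpoints.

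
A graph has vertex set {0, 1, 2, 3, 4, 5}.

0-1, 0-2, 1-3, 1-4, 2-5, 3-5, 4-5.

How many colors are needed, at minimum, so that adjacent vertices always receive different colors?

The cycle 5-2-0-1-4-5 has odd length 5, so it cannot be 2-colored; at least 3 colors are needed.
A valid assignment using 3 colors: 0=b, 1=a, 2=c, 3=b, 4=b, 5=a. No two adjacent vertices share a color.

3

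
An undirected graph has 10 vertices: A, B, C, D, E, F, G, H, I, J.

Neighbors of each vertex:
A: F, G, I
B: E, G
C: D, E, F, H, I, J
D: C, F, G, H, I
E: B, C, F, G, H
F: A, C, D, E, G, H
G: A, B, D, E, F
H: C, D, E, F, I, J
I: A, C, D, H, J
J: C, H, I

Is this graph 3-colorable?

C, H, I, J are pairwise adjacent (a clique of size 4), so at least 4 colors are needed.
So 3 colors are not enough.

No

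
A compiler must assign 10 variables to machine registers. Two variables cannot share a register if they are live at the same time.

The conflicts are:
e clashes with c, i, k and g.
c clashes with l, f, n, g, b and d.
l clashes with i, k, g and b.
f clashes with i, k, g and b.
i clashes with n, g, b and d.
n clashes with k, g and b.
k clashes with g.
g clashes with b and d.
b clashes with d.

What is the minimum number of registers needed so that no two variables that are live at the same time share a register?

c, f, g, b pairwise conflict, so at least 4 registers are needed.
4 registers suffice: register 1 → {g}; register 2 → {c, i, k}; register 3 → {e, b}; register 4 → {l, f, n, d}. Each listed conflict is separated.

4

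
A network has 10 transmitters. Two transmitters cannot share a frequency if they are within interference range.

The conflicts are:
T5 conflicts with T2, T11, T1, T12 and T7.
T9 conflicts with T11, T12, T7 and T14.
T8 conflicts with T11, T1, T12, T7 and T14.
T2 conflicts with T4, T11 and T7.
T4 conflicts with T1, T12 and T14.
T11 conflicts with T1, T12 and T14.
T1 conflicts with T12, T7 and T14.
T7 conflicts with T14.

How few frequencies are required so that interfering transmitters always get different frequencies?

4

T8, T1, T7, T14 pairwise conflict, so at least 4 frequencies are needed.
Using 4 frequencies: T5=4, T9=1, T8=4, T2=1, T4=2, T11=2, T1=1, T12=3, T7=2, T14=3. No two conflicting transmitters share a frequency.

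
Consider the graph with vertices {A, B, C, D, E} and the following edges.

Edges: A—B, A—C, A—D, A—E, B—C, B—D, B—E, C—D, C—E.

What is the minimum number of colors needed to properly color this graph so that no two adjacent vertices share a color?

4

A, B, C, E form a clique, so at least 4 colors are needed.
4 colors suffice: color red → {B}; color blue → {C}; color green → {A}; color yellow → {D, E}. Every edge joins two different colors.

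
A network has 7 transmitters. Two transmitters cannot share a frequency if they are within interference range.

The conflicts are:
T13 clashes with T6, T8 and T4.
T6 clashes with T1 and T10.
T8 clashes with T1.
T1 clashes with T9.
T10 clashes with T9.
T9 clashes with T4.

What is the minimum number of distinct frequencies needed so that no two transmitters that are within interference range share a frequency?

3

The cycle T4-T9-T10-T6-T13-T4 has odd length 5, so it cannot be 2-colored; at least 3 frequencies are needed.
3 frequencies suffice: frequency 1 → {T13, T1, T10}; frequency 2 → {T6, T8, T9}; frequency 3 → {T4}. No two conflicting transmitters share a frequency.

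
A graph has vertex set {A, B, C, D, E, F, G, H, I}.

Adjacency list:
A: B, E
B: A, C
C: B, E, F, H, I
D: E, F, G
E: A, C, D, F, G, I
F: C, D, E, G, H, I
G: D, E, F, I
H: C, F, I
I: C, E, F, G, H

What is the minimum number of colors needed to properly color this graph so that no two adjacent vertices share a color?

4

D, E, F, G are mutually adjacent (a clique of size 4), so at least 4 colors are needed.
A valid assignment using 4 colors: A=1, B=2, C=4, D=3, E=2, F=1, G=4, H=2, I=3. No two adjacent vertices share a color.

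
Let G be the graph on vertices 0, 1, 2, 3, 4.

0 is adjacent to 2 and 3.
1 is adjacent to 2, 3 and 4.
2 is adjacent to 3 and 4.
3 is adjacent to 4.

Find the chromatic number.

4

1, 2, 3, 4 form a clique, so at least 4 colors are needed.
4 colors suffice: color a → {2}; color b → {3}; color c → {0, 1}; color d → {4}. Every edge joins two different colors.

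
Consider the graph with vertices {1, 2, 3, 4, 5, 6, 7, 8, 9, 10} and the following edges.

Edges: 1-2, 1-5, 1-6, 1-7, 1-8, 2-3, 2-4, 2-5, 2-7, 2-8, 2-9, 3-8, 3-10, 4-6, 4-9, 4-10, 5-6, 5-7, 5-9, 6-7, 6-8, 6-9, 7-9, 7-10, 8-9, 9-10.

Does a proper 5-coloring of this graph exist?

The chromatic number is 4. 1, 5, 6, 7 are mutually adjacent (a clique of size 4), so at least 4 colors are needed.
4 colors suffice: color red → {1, 3, 9}; color blue → {2, 6, 10}; color green → {4, 7, 8}; color yellow → {5}.
Since 5 ≥ 4, a proper 5-coloring certainly exists.

Yes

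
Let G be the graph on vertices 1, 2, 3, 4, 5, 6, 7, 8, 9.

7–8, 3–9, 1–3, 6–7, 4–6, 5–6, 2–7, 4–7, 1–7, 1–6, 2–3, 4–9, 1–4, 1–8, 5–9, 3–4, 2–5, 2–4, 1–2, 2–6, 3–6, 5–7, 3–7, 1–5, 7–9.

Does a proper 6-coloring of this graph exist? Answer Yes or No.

The chromatic number is 6. 1, 2, 3, 4, 6, 7 are pairwise adjacent (a clique of size 6), so at least 6 colors are needed.
One proper 6-coloring: 1=b, 2=e, 3=c, 4=d, 5=c, 6=f, 7=a, 8=c, 9=b.
That is already a proper 6-coloring.

Yes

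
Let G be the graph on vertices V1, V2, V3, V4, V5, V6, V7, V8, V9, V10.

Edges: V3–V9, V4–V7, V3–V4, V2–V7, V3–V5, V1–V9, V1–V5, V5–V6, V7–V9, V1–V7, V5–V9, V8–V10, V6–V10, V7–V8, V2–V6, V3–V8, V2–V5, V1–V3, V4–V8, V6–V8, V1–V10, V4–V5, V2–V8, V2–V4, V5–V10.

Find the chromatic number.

4

V1, V3, V5, V9 are mutually adjacent (a clique of size 4), so at least 4 colors are needed.
One proper 4-coloring: V1=3, V2=4, V3=2, V4=3, V5=1, V6=2, V7=2, V8=1, V9=4, V10=4. Each edge has distinct colors on its endpoints.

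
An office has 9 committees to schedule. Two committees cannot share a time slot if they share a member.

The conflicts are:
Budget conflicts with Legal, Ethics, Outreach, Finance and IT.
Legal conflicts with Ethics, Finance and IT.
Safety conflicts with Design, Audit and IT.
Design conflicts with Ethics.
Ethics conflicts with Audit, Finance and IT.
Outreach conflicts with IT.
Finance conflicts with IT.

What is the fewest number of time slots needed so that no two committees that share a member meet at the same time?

Budget, Legal, Ethics, Finance, IT all conflict with each other, so at least 5 time slots are needed.
5 time slots suffice: time slot 1 → {Design, Audit, IT}; time slot 2 → {Safety, Ethics, Outreach}; time slot 3 → {Budget}; time slot 4 → {Legal}; time slot 5 → {Finance}. Each listed conflict is separated.

5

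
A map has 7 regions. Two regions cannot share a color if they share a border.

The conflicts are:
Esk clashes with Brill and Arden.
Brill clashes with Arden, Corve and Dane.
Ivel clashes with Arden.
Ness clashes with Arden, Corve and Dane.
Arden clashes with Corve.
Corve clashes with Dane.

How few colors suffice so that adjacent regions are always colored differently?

Ness, Arden, Corve are mutually in conflict, so at least 3 colors are needed.
A valid assignment using 3 colors: Esk=2, Brill=3, Ivel=2, Ness=3, Arden=1, Corve=2, Dane=1. No two conflicting regions share a color.

3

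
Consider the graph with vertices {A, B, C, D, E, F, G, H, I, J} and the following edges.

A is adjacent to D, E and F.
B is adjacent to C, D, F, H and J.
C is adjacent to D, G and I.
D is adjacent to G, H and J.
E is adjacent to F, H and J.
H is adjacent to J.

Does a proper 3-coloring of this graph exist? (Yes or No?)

No

B, D, H, J form a clique, so at least 4 colors are needed.
So 3 colors are not enough.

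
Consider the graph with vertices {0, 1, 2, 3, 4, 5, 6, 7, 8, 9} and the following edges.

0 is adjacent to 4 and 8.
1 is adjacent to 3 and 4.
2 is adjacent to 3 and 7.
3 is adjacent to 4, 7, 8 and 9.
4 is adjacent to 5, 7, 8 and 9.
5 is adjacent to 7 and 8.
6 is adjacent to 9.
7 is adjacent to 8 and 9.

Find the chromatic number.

4

3, 4, 7, 9 are mutually adjacent (a clique of size 4), so at least 4 colors are needed.
4 colors suffice: color red → {2, 4, 6}; color blue → {0, 1, 7}; color green → {3, 5}; color yellow → {8, 9}. Each edge has distinct colors on its endpoints.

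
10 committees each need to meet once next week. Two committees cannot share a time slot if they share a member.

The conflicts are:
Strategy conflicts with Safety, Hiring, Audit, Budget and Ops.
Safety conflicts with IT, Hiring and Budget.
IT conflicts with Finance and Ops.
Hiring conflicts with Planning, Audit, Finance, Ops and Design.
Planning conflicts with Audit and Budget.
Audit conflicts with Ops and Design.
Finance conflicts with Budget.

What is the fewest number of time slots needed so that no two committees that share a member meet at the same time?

Strategy, Hiring, Audit, Ops are mutually in conflict, so at least 4 time slots are needed.
4 time slots suffice: time slot 1 → {IT, Hiring, Budget}; time slot 2 → {Strategy, Planning, Finance, Design}; time slot 3 → {Safety, Audit}; time slot 4 → {Ops}. Each listed conflict is separated.

4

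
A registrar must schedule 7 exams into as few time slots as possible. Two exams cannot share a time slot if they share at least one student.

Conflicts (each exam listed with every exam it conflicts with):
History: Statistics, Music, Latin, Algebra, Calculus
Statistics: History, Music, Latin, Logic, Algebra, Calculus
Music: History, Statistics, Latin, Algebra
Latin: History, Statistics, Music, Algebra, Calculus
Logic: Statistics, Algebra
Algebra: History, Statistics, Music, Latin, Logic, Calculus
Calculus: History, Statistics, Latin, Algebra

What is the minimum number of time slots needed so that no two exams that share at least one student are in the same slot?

5

History, Statistics, Music, Latin, Algebra pairwise conflict, so at least 5 time slots are needed.
5 time slots suffice: History=4, Statistics=1, Music=5, Latin=3, Logic=3, Algebra=2, Calculus=5. Each listed conflict is separated.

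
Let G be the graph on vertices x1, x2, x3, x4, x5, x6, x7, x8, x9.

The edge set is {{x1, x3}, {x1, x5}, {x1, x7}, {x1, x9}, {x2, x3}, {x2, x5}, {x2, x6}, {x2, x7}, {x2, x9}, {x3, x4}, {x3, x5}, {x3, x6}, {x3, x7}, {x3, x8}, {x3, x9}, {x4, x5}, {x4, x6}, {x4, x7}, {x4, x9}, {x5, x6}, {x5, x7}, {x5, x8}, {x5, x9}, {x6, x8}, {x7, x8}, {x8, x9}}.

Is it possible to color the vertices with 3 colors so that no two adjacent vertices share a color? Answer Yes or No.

No

x1, x3, x5, x9 form a clique, so at least 4 colors are needed.
So 3 colors are not enough.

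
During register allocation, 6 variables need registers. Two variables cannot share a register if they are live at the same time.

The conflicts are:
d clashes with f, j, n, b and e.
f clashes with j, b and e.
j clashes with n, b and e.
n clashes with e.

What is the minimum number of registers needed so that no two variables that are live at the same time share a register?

d, f, j, b are mutually in conflict, so at least 4 registers are needed.
4 registers suffice: register 1 → {j}; register 2 → {d}; register 3 → {b, e}; register 4 → {f, n}. Each listed conflict is separated.

4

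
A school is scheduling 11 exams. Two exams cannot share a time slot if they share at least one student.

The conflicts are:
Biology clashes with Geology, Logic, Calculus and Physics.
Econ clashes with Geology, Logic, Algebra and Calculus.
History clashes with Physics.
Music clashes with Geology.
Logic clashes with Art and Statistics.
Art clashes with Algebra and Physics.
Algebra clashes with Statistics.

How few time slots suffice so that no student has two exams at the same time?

Biology and Calculus conflict, so at least 2 time slots are needed.
2 time slots suffice: time slot 1 → {Biology, Econ, History, Music, Art, Statistics}; time slot 2 → {Geology, Logic, Algebra, Calculus, Physics}. Every pair that conflicts lands in different time slots.

2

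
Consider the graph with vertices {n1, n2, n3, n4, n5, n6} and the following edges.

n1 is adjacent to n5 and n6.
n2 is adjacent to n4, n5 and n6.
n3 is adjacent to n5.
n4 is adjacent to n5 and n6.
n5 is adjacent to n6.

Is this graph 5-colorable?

Yes

The chromatic number is 4. n2, n4, n5, n6 are mutually adjacent (a clique of size 4), so at least 4 colors are needed.
4 colors suffice: color R → {n5}; color B → {n3, n6}; color G → {n1, n2}; color Y → {n4}.
Since 5 ≥ 4, a proper 5-coloring certainly exists.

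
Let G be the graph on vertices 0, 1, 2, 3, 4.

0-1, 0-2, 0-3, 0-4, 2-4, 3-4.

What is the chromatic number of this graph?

0, 3, 4 are mutually adjacent, so at least 3 colors are needed.
3 colors suffice: color a → {0}; color b → {1, 4}; color c → {2, 3}. Each edge has distinct colors on its endpoints.

3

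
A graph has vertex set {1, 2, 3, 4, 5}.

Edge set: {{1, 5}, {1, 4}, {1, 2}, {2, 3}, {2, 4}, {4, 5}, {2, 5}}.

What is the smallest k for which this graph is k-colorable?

1, 2, 4, 5 form a clique, so at least 4 colors are needed.
A valid assignment using 4 colors: 1=yellow, 2=red, 3=blue, 4=green, 5=blue. Each edge has distinct colors on its endpoints.

4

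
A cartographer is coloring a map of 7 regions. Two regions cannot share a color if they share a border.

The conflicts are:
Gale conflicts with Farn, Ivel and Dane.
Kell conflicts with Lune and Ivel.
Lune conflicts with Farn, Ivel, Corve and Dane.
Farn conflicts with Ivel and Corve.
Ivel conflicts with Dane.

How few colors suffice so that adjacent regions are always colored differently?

Kell, Lune, Ivel are mutually in conflict, so at least 3 colors are needed.
3 colors suffice: color 1 → {Ivel, Corve}; color 2 → {Gale, Lune}; color 3 → {Kell, Farn, Dane}. No two conflicting regions share a color.

3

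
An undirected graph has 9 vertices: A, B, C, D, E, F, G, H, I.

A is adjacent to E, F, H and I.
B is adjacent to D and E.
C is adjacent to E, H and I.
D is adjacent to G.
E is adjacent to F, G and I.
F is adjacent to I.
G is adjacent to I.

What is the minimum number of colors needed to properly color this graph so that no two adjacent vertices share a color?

A, E, F, I are mutually adjacent (a clique of size 4), so at least 4 colors are needed.
A valid assignment using 4 colors: A=green, B=blue, C=green, D=red, E=red, F=yellow, G=green, H=red, I=blue. No two adjacent vertices share a color.

4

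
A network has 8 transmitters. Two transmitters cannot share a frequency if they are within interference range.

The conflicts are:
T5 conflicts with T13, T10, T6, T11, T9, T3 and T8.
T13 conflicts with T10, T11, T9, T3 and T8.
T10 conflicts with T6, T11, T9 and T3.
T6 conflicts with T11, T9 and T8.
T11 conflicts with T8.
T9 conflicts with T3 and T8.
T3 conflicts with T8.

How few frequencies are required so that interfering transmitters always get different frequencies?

5

T5, T13, T10, T9, T3 pairwise conflict, so at least 5 frequencies are needed.
5 frequencies suffice: frequency 1 → {T5}; frequency 2 → {T10, T8}; frequency 3 → {T13, T6}; frequency 4 → {T11, T9}; frequency 5 → {T3}. Every pair that conflicts lands in different frequencies.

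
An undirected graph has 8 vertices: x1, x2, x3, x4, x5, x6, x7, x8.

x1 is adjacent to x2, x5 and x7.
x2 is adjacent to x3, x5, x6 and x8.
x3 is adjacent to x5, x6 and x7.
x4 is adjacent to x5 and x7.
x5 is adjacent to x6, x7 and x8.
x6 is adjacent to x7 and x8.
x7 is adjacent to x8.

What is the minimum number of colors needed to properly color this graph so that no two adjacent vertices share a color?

4

x2, x3, x5, x6 are mutually adjacent (a clique of size 4), so at least 4 colors are needed.
One proper 4-coloring: x1=3, x2=2, x3=4, x4=3, x5=1, x6=3, x7=2, x8=4. Every edge joins two different colors.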